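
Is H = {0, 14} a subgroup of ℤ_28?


Subgroup test for H = {0, 14} in (ℤ_28, +):
(1) 0 ∈ H? Yes
(2) Closure: for all a,b ∈ H, (a+b) mod 28 ∈ H? Yes
(3) Inverses: for all a ∈ H, -a mod 28 ∈ H? Yes

Yes, H is a subgroup of ℤ_28


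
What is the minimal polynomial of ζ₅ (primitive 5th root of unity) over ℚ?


ζ₅ is a root of Φ₅(x) = x⁴ + x³ + x² + x + 1, irreducible over ℚ

Minimal polynomial: x⁴ + x³ + x² + x + 1


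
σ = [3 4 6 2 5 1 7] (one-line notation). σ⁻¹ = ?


To find σ⁻¹, swap domain and range:
σ(1) = 3 → σ⁻¹(3) = 1
σ(2) = 4 → σ⁻¹(4) = 2
σ(3) = 6 → σ⁻¹(6) = 3
σ(4) = 2 → σ⁻¹(2) = 4
σ(5) = 5 → σ⁻¹(5) = 5
σ(6) = 1 → σ⁻¹(1) = 6
σ(7) = 7 → σ⁻¹(7) = 7

σ⁻¹ = [6 4 1 2 5 3 7]


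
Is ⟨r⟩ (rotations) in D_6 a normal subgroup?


H = ⟨r⟩ (rotations) in D_6
The rotation subgroup ⟨r⟩ has index 2 in D_6, so it is normal

Yes, normal subgroup


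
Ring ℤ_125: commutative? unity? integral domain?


ℤ_125 is a commutative ring with unity 1; 125 = 5×25 is composite, so 5·25 ≡ 0 gives zero divisors (not an integral domain)
Commutative: Yes
Integral domain: No
Has unity: Yes

ℤ_125: Commutative=Yes, Unity=Yes


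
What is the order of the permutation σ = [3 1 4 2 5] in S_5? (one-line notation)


Cycle decomposition: (1 3 4 2)
Cycle lengths: 4
Order = lcm(4) = 4

ord(σ) = 4


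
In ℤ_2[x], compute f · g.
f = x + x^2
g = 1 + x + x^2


Expand and collect like terms; reduce coefficients mod 2:
x^0: 0·1 = 0 ≡ 0 (mod 2)
x^1: 0·1 + 1·1 = 1 ≡ 1 (mod 2)
x^2: 0·1 + 1·1 + 1·1 = 2 ≡ 0 (mod 2)
x^3: 1·1 + 1·1 = 2 ≡ 0 (mod 2)
x^4: 1·1 = 1 ≡ 1 (mod 2)
Result: x + x^4

f · g = x + x^4


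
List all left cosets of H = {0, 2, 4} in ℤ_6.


H = {0, 2, 4}, |H| = 3
Number of cosets = |G|/|H| = 6/3 = 2
0 + H = {0, 2, 4}
1 + H = {1, 3, 5}

Cosets: 0+H={0,2,4}; 1+H={1,3,5}


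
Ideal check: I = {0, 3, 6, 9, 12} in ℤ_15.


Check ideal conditions for I = {0, 3, 6, 9, 12} in ℤ_15:
(1) I is an additive subgroup? Yes
(2) For r ∈ ℤ_15 and a ∈ I: r·a ∈ I? Yes

Yes, I is an ideal of ℤ_15


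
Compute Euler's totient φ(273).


Factor n: 273 = 3 × 7 × 13
φ(n) = n · ∏(1 - 1/p) over distinct primes p | n
φ(273) = 273 · (1 - 1/3) · (1 - 1/7) · (1 - 1/13) = 144

φ(273) = 144


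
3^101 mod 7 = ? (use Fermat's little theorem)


Fermat's little theorem: if p is prime and gcd(a,p)=1, then a^(p-1) ≡ 1 (mod p)
p = 7 is prime, gcd(3,7) = 1
Reduce exponent: 101 mod 6 = 5
So 3^101 ≡ 3^5 (mod 7)
3^5 mod 7 = 5

3^101 ≡ 5 (mod 7)


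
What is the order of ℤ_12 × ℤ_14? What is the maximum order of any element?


|ℤ_12 × ℤ_14| = 12 × 14 = 168
Max element order = lcm(12,14) = 84
Cyclic? No (gcd=2)

|ℤ_12×ℤ_14| = 168, max element order = 84


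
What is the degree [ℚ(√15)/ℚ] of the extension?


√15 has minimal polynomial x² - 15 (irreducible over ℚ since 15 is squarefree)

[ℚ(√15)/ℚ] = 2


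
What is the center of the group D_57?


Z(G) = {g ∈ G | gx = xg for all x ∈ G}
For odd n, Z(D_n) = {e}: no nontrivial rotation commutes with all reflections

Z(D_57) = {e}


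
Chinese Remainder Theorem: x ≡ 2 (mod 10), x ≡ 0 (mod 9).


m₁ = 10, m₂ = 9, gcd = 1, so CRT applies. M = m₁·m₂ = 90
Let M₁ = M/m₁ = 9, M₂ = M/m₂ = 10
Find y₁ ≡ M₁⁻¹ (mod m₁): 9⁻¹ ≡ 9 (mod 10)
Find y₂ ≡ M₂⁻¹ (mod m₂): 10⁻¹ ≡ 1 (mod 9)
x = a₁·M₁·y₁ + a₂·M₂·y₂ = 2·9·9 + 0·10·1 = 162
Reduce mod 90: x ≡ 72
Check: 72 mod 10 = 2 ✓, 72 mod 9 = 0 ✓

x ≡ 72 (mod 90)


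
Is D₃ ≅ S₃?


Comparing D₃ and S₃:
Both are the unique non-abelian group of order 6

Yes, D₃ ≅ S₃


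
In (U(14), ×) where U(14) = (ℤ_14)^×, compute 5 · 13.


Operation: multiplication mod 14
5 · 13 = (a × b) mod 14 with a = 5, b = 13

5 · 13 = 9


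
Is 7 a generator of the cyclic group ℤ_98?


g generates ℤ_n iff gcd(g, n) = 1
gcd(7, 98) = 7
Since gcd = 7 ≠ 1, ⟨7⟩ has order 14 < 98, so 7 is not a generator.

No, 7 does not generate ℤ_98


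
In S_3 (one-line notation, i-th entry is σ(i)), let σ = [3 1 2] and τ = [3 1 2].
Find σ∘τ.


σ∘τ: apply τ first, then σ
1 →τ 3 →σ 2
2 →τ 1 →σ 3
3 →τ 2 →σ 1

σ∘τ = [2 3 1]


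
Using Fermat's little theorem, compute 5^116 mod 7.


Fermat's little theorem: if p is prime and gcd(a,p)=1, then a^(p-1) ≡ 1 (mod p)
p = 7 is prime, gcd(5,7) = 1
Reduce exponent: 116 mod 6 = 2
So 5^116 ≡ 5^2 (mod 7)
5^2 mod 7 = 4

5^116 ≡ 4 (mod 7)


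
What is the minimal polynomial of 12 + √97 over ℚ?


Let α = 12 + √97. Then α - 12 = √97, so (α - 12)² = 97, giving α² - 24α + 47 = 0. Degree 2 and α ∉ ℚ, so this is the minimal polynomial.

Minimal polynomial: x² - 24x + 47


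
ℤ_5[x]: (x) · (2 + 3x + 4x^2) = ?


Expand and collect like terms; reduce coefficients mod 5:
x^0: 0·2 = 0 ≡ 0 (mod 5)
x^1: 0·3 + 1·2 = 2 ≡ 2 (mod 5)
x^2: 0·4 + 1·3 = 3 ≡ 3 (mod 5)
x^3: 1·4 = 4 ≡ 4 (mod 5)
Result: 2x + 3x^2 + 4x^3

f · g = 2x + 3x^2 + 4x^3


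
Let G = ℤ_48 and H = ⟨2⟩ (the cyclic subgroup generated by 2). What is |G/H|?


|⟨2⟩| = n / gcd(2, 48) = 48 / 2 = 24
H is normal (ℤ_48 is abelian).
|G/H| = |G| / |H| = 48 / 24 = 2

|G/H| = 2


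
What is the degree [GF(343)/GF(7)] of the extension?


GF(343) = GF(7^3), so the extension degree is 3

[GF(343)/GF(7)] = 3


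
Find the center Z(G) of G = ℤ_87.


Z(G) = {g ∈ G | gx = xg for all x ∈ G}
ℤ_87 is abelian, so Z(G) = G

Z(ℤ_87) = ℤ_87


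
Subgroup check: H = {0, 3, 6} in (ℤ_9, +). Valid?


Subgroup test for H = {0, 3, 6} in (ℤ_9, +):
(1) 0 ∈ H? Yes
(2) Closure: for all a,b ∈ H, (a+b) mod 9 ∈ H? Yes
(3) Inverses: for all a ∈ H, -a mod 9 ∈ H? Yes

Yes, H is a subgroup of ℤ_9


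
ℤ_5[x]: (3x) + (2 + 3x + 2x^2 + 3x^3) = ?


Add coefficients mod 5:
x^0: 0 + 2 = 2 (mod 5)
x^1: 3 + 3 = 1 (mod 5)
x^2: 0 + 2 = 2 (mod 5)
x^3: 0 + 3 = 3 (mod 5)
Result: 2 + x + 2x^2 + 3x^3

f + g = 2 + x + 2x^2 + 3x^3


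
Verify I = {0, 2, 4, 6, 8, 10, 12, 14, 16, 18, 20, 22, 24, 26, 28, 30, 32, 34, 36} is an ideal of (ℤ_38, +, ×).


Check ideal conditions for I = {0, 2, 4, 6, 8, 10, 12, 14, 16, 18, 20, 22, 24, 26, 28, 30, 32, 34, 36} in ℤ_38:
(1) I is an additive subgroup? Yes
(2) For r ∈ ℤ_38 and a ∈ I: r·a ∈ I? Yes

Yes, I is an ideal of ℤ_38


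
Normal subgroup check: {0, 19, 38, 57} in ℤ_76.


H = {0, 19, 38, 57} in ℤ_76
ℤ_76 is abelian; every subgroup of an abelian group is normal

Yes, normal subgroup


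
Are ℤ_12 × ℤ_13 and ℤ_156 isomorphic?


Comparing ℤ_12 × ℤ_13 and ℤ_156:
gcd(12,13) = 1, so ℤ_12 × ℤ_13 ≅ ℤ_156 (CRT)

Yes, ℤ_12 × ℤ_13 ≅ ℤ_156


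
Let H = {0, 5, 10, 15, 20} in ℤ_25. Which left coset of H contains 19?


19 + H = {19 + h (mod 25) : h ∈ H}
19+0=19, 19+5=24, 19+10=4, 19+15=9, 19+20=14
19 + H = {4, 9, 14, 19, 24} = 4 + H

19 + H = {4, 9, 14, 19, 24}


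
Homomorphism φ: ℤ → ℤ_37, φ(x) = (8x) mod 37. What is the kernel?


Kernel = preimage of identity
ker(φ) = {x ∈ ℤ : 8x ≡ 0 (mod 37)}. gcd(8,37) = 1, so 8x ≡ 0 (mod 37) ⟺ x ≡ 0 (mod 37/1 = 37). Hence ker(φ) = 37ℤ

ker(φ) = 37ℤ


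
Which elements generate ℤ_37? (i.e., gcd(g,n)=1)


g generates ℤ_n iff gcd(g,n) = 1
Prime factors of 37: 37
Generators are g ∈ {1,...,36} not divisible by any of these primes.
Generators: {1, 2, 3, 4, 5, 6, 7, 8, 9, 10, 11, 12, 13, 14, 15, 16, 17, 18, 19, 20, 21, 22, 23, 24, 25, 26, 27, 28, 29, 30, 31, 32, 33, 34, 35, 36}
Number of generators = φ(37) = 36

Generators of ℤ_37 = {1, 2, 3, 4, 5, 6, 7, 8, 9, 10, 11, 12, 13, 14, 15, 16, 17, 18, 19, 20, 21, 22, 23, 24, 25, 26, 27, 28, 29, 30, 31, 32, 33, 34, 35, 36}


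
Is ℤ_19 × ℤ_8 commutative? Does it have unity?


Direct product ring; commutative with unity (1,1); but (1,0)·(0,1) = (0,0) gives zero divisors, so not an integral domain
Commutative: Yes
Integral domain: No
Has unity: Yes

ℤ_19 × ℤ_8: Commutative=Yes, Unity=Yes


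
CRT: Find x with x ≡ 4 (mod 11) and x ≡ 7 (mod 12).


m₁ = 11, m₂ = 12, gcd = 1, so CRT applies. M = m₁·m₂ = 132
Let M₁ = M/m₁ = 12, M₂ = M/m₂ = 11
Find y₁ ≡ M₁⁻¹ (mod m₁): 12⁻¹ ≡ 1 (mod 11)
Find y₂ ≡ M₂⁻¹ (mod m₂): 11⁻¹ ≡ 11 (mod 12)
x = a₁·M₁·y₁ + a₂·M₂·y₂ = 4·12·1 + 7·11·11 = 895
Reduce mod 132: x ≡ 103
Check: 103 mod 11 = 4 ✓, 103 mod 12 = 7 ✓

x ≡ 103 (mod 132)


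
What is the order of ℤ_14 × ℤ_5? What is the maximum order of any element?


|ℤ_14 × ℤ_5| = 14 × 5 = 70
Max element order = lcm(14,5) = 70
Cyclic? Yes (gcd=1)

|ℤ_14×ℤ_5| = 70, max element order = 70


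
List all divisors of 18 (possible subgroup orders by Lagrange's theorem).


Lagrange's theorem: |H| divides |G|
|G| = 18
Divisors of 18: 1, 2, 3, 6, 9, 18

Possible subgroup orders: {1, 2, 3, 6, 9, 18}


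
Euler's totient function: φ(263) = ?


Factor n: 263 = 263
φ(n) = n · ∏(1 - 1/p) over distinct primes p | n
φ(263) = 263 · (1 - 1/263) = 262

φ(263) = 262


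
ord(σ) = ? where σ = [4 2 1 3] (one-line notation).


Cycle decomposition: (1 4 3)
Cycle lengths: 3
Order = lcm(3) = 3

ord(σ) = 3


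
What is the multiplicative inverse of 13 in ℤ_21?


Use the extended Euclidean algorithm to write 1 = 13·s + 21·t; then s mod 21 is the inverse.
Euclidean algorithm:
  13 = 0·21 + 13
  21 = 1·13 + 8
  13 = 1·8 + 5
  8 = 1·5 + 3
  5 = 1·3 + 2
  3 = 1·2 + 1
  2 = 2·1 + 0
gcd(13,21) = 1
Back-substitution gives: 13·(-8) + 21·(5) = 1
So 13⁻¹ ≡ -8 ≡ 13 (mod 21)
Check: 13 × 13 = 169 ≡ 1 (mod 21) ✓

13⁻¹ ≡ 13 (mod 21)


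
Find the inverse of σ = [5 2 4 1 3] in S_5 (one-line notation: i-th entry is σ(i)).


To find σ⁻¹, swap domain and range:
σ(1) = 5 → σ⁻¹(5) = 1
σ(2) = 2 → σ⁻¹(2) = 2
σ(3) = 4 → σ⁻¹(4) = 3
σ(4) = 1 → σ⁻¹(1) = 4
σ(5) = 3 → σ⁻¹(3) = 5

σ⁻¹ = [4 2 5 3 1]


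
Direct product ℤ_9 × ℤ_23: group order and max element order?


|ℤ_9 × ℤ_23| = 9 × 23 = 207
Max element order = lcm(9,23) = 207
Cyclic? Yes (gcd=1)

|ℤ_9×ℤ_23| = 207, max element order = 207


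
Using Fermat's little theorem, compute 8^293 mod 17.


Fermat's little theorem: if p is prime and gcd(a,p)=1, then a^(p-1) ≡ 1 (mod p)
p = 17 is prime, gcd(8,17) = 1
Reduce exponent: 293 mod 16 = 5
So 8^293 ≡ 8^5 (mod 17)
8^5 mod 17 = 9

8^293 ≡ 9 (mod 17)


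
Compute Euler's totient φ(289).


Factor n: 289 = 17^2
φ(n) = n · ∏(1 - 1/p) over distinct primes p | n
φ(289) = 289 · (1 - 1/17) = 272

φ(289) = 272


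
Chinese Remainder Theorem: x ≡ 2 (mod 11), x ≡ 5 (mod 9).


m₁ = 11, m₂ = 9, gcd = 1, so CRT applies. M = m₁·m₂ = 99
Let M₁ = M/m₁ = 9, M₂ = M/m₂ = 11
Find y₁ ≡ M₁⁻¹ (mod m₁): 9⁻¹ ≡ 5 (mod 11)
Find y₂ ≡ M₂⁻¹ (mod m₂): 11⁻¹ ≡ 5 (mod 9)
x = a₁·M₁·y₁ + a₂·M₂·y₂ = 2·9·5 + 5·11·5 = 365
Reduce mod 99: x ≡ 68
Check: 68 mod 11 = 2 ✓, 68 mod 9 = 5 ✓

x ≡ 68 (mod 99)


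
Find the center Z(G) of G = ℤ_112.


Z(G) = {g ∈ G | gx = xg for all x ∈ G}
ℤ_112 is abelian, so Z(G) = G

Z(ℤ_112) = ℤ_112


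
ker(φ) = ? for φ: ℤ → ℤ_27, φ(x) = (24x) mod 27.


Kernel = preimage of identity
ker(φ) = {x ∈ ℤ : 24x ≡ 0 (mod 27)}. gcd(24,27) = 3, so 24x ≡ 0 (mod 27) ⟺ x ≡ 0 (mod 27/3 = 9). Hence ker(φ) = 9ℤ

ker(φ) = 9ℤ


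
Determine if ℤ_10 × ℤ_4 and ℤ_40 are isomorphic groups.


Comparing ℤ_10 × ℤ_4 and ℤ_40:
gcd(10,4) = 2 ≠ 1. Max element order in ℤ_10×ℤ_4 is lcm(10,4) = 20 < 40, so it has no element of order 40

No, ℤ_10 × ℤ_4 ≇ ℤ_40


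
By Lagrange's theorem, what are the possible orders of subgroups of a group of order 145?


Lagrange's theorem: |H| divides |G|
|G| = 145
Divisors of 145: 1, 5, 29, 145

Possible subgroup orders: {1, 5, 29, 145}


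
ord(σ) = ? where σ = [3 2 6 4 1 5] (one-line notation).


Cycle decomposition: (1 3 6 5)
Cycle lengths: 4
Order = lcm(4) = 4

ord(σ) = 4


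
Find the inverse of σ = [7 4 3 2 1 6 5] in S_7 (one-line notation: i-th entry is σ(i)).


To find σ⁻¹, swap domain and range:
σ(1) = 7 → σ⁻¹(7) = 1
σ(2) = 4 → σ⁻¹(4) = 2
σ(3) = 3 → σ⁻¹(3) = 3
σ(4) = 2 → σ⁻¹(2) = 4
σ(5) = 1 → σ⁻¹(1) = 5
σ(6) = 6 → σ⁻¹(6) = 6
σ(7) = 5 → σ⁻¹(5) = 7

σ⁻¹ = [5 4 3 2 7 6 1]


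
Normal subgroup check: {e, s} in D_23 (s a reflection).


H = {e, s} in D_23 (s a reflection)
r·s·r⁻¹ = sr⁻² ≠ s for n ≥ 3, so {e, s} is not closed under conjugation

No, not a normal subgroup


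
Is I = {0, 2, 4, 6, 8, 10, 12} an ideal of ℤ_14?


Check ideal conditions for I = {0, 2, 4, 6, 8, 10, 12} in ℤ_14:
(1) I is an additive subgroup? Yes
(2) For r ∈ ℤ_14 and a ∈ I: r·a ∈ I? Yes

Yes, I is an ideal of ℤ_14


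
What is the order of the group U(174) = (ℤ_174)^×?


U(n) is the group of units mod n; |U(n)| = φ(n)
|U(174)| = φ(174) = 56

|U(174) = (ℤ_174)^×| = 56


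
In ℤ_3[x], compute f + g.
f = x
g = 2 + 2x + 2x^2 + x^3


Add coefficients mod 3:
x^0: 0 + 2 = 2 (mod 3)
x^1: 1 + 2 = 0 (mod 3)
x^2: 0 + 2 = 2 (mod 3)
x^3: 0 + 1 = 1 (mod 3)
Result: 2 + 2x^2 + x^3

f + g = 2 + 2x^2 + x^3


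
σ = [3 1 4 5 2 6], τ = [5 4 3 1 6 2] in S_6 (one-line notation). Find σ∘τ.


σ∘τ: apply τ first, then σ
1 →τ 5 →σ 2
2 →τ 4 →σ 5
3 →τ 3 →σ 4
4 →τ 1 →σ 3
5 →τ 6 →σ 6
6 →τ 2 →σ 1

σ∘τ = [2 5 4 3 6 1]


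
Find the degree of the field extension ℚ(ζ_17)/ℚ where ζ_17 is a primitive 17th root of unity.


[ℚ(ζ_n):ℚ] = deg Φ_n(x) = φ(n). Here φ(17) = 16

[ℚ(ζ_17)/ℚ where ζ_17 is a primitive 17th root of unity] = 16


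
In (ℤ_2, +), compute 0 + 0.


Operation: addition mod 2
0 + 0 = (a + b) mod 2 with a = 0, b = 0

0 + 0 = 0


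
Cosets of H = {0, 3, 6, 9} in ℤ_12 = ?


H = {0, 3, 6, 9}, |H| = 4
Number of cosets = |G|/|H| = 12/4 = 3
0 + H = {0, 3, 6, 9}
1 + H = {1, 4, 7, 10}
2 + H = {2, 5, 8, 11}

Cosets: 0+H={0,3,6,9}; 1+H={1,4,7,10}; 2+H={2,5,8,11}


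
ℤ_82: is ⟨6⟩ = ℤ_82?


g generates ℤ_n iff gcd(g, n) = 1
gcd(6, 82) = 2
Since gcd = 2 ≠ 1, ⟨6⟩ has order 41 < 82, so 6 is not a generator.

No, 6 does not generate ℤ_82


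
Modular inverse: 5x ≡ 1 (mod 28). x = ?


Use the extended Euclidean algorithm to write 1 = 5·s + 28·t; then s mod 28 is the inverse.
Euclidean algorithm:
  5 = 0·28 + 5
  28 = 5·5 + 3
  5 = 1·3 + 2
  3 = 1·2 + 1
  2 = 2·1 + 0
gcd(5,28) = 1
Back-substitution gives: 5·(-11) + 28·(2) = 1
So 5⁻¹ ≡ -11 ≡ 17 (mod 28)
Check: 5 × 17 = 85 ≡ 1 (mod 28) ✓

5⁻¹ ≡ 17 (mod 28)


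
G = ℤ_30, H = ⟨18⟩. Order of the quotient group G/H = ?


|⟨18⟩| = n / gcd(18, 30) = 30 / 6 = 5
H is normal (ℤ_30 is abelian).
|G/H| = |G| / |H| = 30 / 5 = 6

|G/H| = 6


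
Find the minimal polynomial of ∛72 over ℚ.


∛72 satisfies x³ - 72 = 0, irreducible over ℚ (no rational root; 72 is not a perfect cube)

Minimal polynomial: x³ - 72


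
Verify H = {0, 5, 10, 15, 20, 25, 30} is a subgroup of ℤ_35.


Subgroup test for H = {0, 5, 10, 15, 20, 25, 30} in (ℤ_35, +):
(1) 0 ∈ H? Yes
(2) Closure: for all a,b ∈ H, (a+b) mod 35 ∈ H? Yes
(3) Inverses: for all a ∈ H, -a mod 35 ∈ H? Yes

Yes, H is a subgroup of ℤ_35


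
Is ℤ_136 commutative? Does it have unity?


ℤ_136 is a commutative ring with unity 1; 136 = 2×68 is composite, so 2·68 ≡ 0 gives zero divisors (not an integral domain)
Commutative: Yes
Integral domain: No
Has unity: Yes

ℤ_136: Commutative=Yes, Unity=Yes


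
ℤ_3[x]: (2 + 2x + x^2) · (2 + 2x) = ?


Expand and collect like terms; reduce coefficients mod 3:
x^0: 2·2 = 4 ≡ 1 (mod 3)
x^1: 2·2 + 2·2 = 8 ≡ 2 (mod 3)
x^2: 2·2 + 1·2 = 6 ≡ 0 (mod 3)
x^3: 1·2 = 2 ≡ 2 (mod 3)
Result: 1 + 2x + 2x^3

f · g = 1 + 2x + 2x^3


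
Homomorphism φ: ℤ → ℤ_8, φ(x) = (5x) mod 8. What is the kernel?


Kernel = preimage of identity
ker(φ) = {x ∈ ℤ : 5x ≡ 0 (mod 8)}. gcd(5,8) = 1, so 5x ≡ 0 (mod 8) ⟺ x ≡ 0 (mod 8/1 = 8). Hence ker(φ) = 8ℤ

ker(φ) = 8ℤ


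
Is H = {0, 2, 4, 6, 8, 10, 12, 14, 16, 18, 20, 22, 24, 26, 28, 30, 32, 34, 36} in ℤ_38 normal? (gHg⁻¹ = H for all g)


H = {0, 2, 4, 6, 8, 10, 12, 14, 16, 18, 20, 22, 24, 26, 28, 30, 32, 34, 36} in ℤ_38
ℤ_38 is abelian; every subgroup of an abelian group is normal

Yes, normal subgroup


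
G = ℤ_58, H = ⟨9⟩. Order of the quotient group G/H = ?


|⟨9⟩| = n / gcd(9, 58) = 58 / 1 = 58
H is normal (ℤ_58 is abelian).
|G/H| = |G| / |H| = 58 / 58 = 1

|G/H| = 1


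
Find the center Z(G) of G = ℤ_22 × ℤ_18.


Z(G) = {g ∈ G | gx = xg for all x ∈ G}
Direct product of abelian groups is abelian, so Z(G) = G

Z(ℤ_22 × ℤ_18) = ℤ_22 × ℤ_18


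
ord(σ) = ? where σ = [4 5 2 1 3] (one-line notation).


Cycle decomposition: (1 4) (2 5 3)
Cycle lengths: 2, 3
Order = lcm(2, 3) = 6

ord(σ) = 6


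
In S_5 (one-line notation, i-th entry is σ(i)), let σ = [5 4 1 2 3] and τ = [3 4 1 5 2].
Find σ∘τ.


σ∘τ: apply τ first, then σ
1 →τ 3 →σ 1
2 →τ 4 →σ 2
3 →τ 1 →σ 5
4 →τ 5 →σ 3
5 →τ 2 →σ 4

σ∘τ = [1 2 5 3 4]


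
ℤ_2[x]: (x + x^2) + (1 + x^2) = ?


Add coefficients mod 2:
x^0: 0 + 1 = 1 (mod 2)
x^1: 1 + 0 = 1 (mod 2)
x^2: 1 + 1 = 0 (mod 2)
Result: 1 + x

f + g = 1 + x


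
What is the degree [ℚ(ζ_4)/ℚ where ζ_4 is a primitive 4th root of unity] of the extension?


[ℚ(ζ_n):ℚ] = deg Φ_n(x) = φ(n). Here φ(4) = 2

[ℚ(ζ_4)/ℚ where ζ_4 is a primitive 4th root of unity] = 2


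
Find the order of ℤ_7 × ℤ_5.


|A × B| = |A| · |B|
|ℤ_7 × ℤ_5| = 7 × 5 = 35

|ℤ_7 × ℤ_5| = 35


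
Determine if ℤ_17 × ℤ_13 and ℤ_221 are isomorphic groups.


Comparing ℤ_17 × ℤ_13 and ℤ_221:
gcd(17,13) = 1, so ℤ_17 × ℤ_13 ≅ ℤ_221 (CRT)

Yes, ℤ_17 × ℤ_13 ≅ ℤ_221


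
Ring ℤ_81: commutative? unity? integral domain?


ℤ_81 is a commutative ring with unity 1; 81 = 3×27 is composite, so 3·27 ≡ 0 gives zero divisors (not an integral domain)
Commutative: Yes
Integral domain: No
Has unity: Yes

ℤ_81: Commutative=Yes, Unity=Yes


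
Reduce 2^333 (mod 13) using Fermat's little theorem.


Fermat's little theorem: if p is prime and gcd(a,p)=1, then a^(p-1) ≡ 1 (mod p)
p = 13 is prime, gcd(2,13) = 1
Reduce exponent: 333 mod 12 = 9
So 2^333 ≡ 2^9 (mod 13)
2^9 mod 13 = 5

2^333 ≡ 5 (mod 13)


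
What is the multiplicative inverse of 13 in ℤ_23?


Use the extended Euclidean algorithm to write 1 = 13·s + 23·t; then s mod 23 is the inverse.
Euclidean algorithm:
  13 = 0·23 + 13
  23 = 1·13 + 10
  13 = 1·10 + 3
  10 = 3·3 + 1
  3 = 3·1 + 0
gcd(13,23) = 1
Back-substitution gives: 13·(-7) + 23·(4) = 1
So 13⁻¹ ≡ -7 ≡ 16 (mod 23)
Check: 13 × 16 = 208 ≡ 1 (mod 23) ✓

13⁻¹ ≡ 16 (mod 23)


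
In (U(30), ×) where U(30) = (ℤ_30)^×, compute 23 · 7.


Operation: multiplication mod 30
23 · 7 = (a × b) mod 30 with a = 23, b = 7

23 · 7 = 11


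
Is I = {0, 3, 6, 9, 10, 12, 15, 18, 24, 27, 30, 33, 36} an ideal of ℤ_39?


Check ideal conditions for I = {0, 3, 6, 9, 10, 12, 15, 18, 24, 27, 30, 33, 36} in ℤ_39:
(1) I is an additive subgroup? No
(2) For r ∈ ℤ_39 and a ∈ I: r·a ∈ I? No  [counterexample: r=2, a=10, r·a mod 39 = 20 ∉ I]

No, I is not an ideal of ℤ_39


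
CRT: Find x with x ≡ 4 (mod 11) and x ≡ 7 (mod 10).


m₁ = 11, m₂ = 10, gcd = 1, so CRT applies. M = m₁·m₂ = 110
Let M₁ = M/m₁ = 10, M₂ = M/m₂ = 11
Find y₁ ≡ M₁⁻¹ (mod m₁): 10⁻¹ ≡ 10 (mod 11)
Find y₂ ≡ M₂⁻¹ (mod m₂): 11⁻¹ ≡ 1 (mod 10)
x = a₁·M₁·y₁ + a₂·M₂·y₂ = 4·10·10 + 7·11·1 = 477
Reduce mod 110: x ≡ 37
Check: 37 mod 11 = 4 ✓, 37 mod 10 = 7 ✓

x ≡ 37 (mod 110)


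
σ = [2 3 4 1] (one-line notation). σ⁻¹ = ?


To find σ⁻¹, swap domain and range:
σ(1) = 2 → σ⁻¹(2) = 1
σ(2) = 3 → σ⁻¹(3) = 2
σ(3) = 4 → σ⁻¹(4) = 3
σ(4) = 1 → σ⁻¹(1) = 4

σ⁻¹ = [4 1 2 3]


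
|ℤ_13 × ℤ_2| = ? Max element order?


|ℤ_13 × ℤ_2| = 13 × 2 = 26
Max element order = lcm(13,2) = 26
Cyclic? Yes (gcd=1)

|ℤ_13×ℤ_2| = 26, max element order = 26


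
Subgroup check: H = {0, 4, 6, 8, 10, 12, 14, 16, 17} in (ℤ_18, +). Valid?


Subgroup test for H = {0, 4, 6, 8, 10, 12, 14, 16, 17} in (ℤ_18, +):
(1) 0 ∈ H? Yes
(2) Closure: for all a,b ∈ H, (a+b) mod 18 ∈ H? No  [counterexample: 4 + 16 = 2 ∉ H]
(3) Inverses: for all a ∈ H, -a mod 18 ∈ H? No

No, H is not a subgroup of ℤ_18


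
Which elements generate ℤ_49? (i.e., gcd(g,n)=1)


g generates ℤ_n iff gcd(g,n) = 1
Prime factors of 49: 7
Generators are g ∈ {1,...,48} not divisible by any of these primes.
Generators: {1, 2, 3, 4, 5, 6, 8, 9, 10, 11, 12, 13, 15, 16, 17, 18, 19, 20, 22, 23, 24, 25, 26, 27, 29, 30, 31, 32, 33, 34, 36, 37, 38, 39, 40, 41, 43, 44, 45, 46, 47, 48}
Number of generators = φ(49) = 42

Generators of ℤ_49 = {1, 2, 3, 4, 5, 6, 8, 9, 10, 11, 12, 13, 15, 16, 17, 18, 19, 20, 22, 23, 24, 25, 26, 27, 29, 30, 31, 32, 33, 34, 36, 37, 38, 39, 40, 41, 43, 44, 45, 46, 47, 48}


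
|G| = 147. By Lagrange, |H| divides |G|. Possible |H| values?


Lagrange's theorem: |H| divides |G|
|G| = 147
Divisors of 147: 1, 3, 7, 21, 49, 147

Possible subgroup orders: {1, 3, 7, 21, 49, 147}


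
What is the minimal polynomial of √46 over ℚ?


√46 satisfies x² - 46 = 0, irreducible over ℚ since 46 is squarefree

Minimal polynomial: x² - 46


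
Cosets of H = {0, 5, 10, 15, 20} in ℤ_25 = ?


H = {0, 5, 10, 15, 20}, |H| = 5
Number of cosets = |G|/|H| = 25/5 = 5
0 + H = {0, 5, 10, 15, 20}
1 + H = {1, 6, 11, 16, 21}
2 + H = {2, 7, 12, 17, 22}
3 + H = {3, 8, 13, 18, 23}
4 + H = {4, 9, 14, 19, 24}

Cosets: 0+H={0,5,10,15,20}; 1+H={1,6,11,16,21}; 2+H={2,7,12,17,22}; 3+H={3,8,13,18,23}; 4+H={4,9,14,19,24}


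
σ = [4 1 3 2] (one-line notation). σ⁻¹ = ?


To find σ⁻¹, swap domain and range:
σ(1) = 4 → σ⁻¹(4) = 1
σ(2) = 1 → σ⁻¹(1) = 2
σ(3) = 3 → σ⁻¹(3) = 3
σ(4) = 2 → σ⁻¹(2) = 4

σ⁻¹ = [2 4 3 1]


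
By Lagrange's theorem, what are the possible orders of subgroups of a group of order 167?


Lagrange's theorem: |H| divides |G|
|G| = 167
Divisors of 167: 1, 167

Possible subgroup orders: {1, 167}


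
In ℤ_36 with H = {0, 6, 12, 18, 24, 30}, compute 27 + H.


27 + H = {27 + h (mod 36) : h ∈ H}
27+0=27, 27+6=33, 27+12=3, 27+18=9, 27+24=15, 27+30=21
27 + H = {3, 9, 15, 21, 27, 33} = 3 + H

27 + H = {3, 9, 15, 21, 27, 33}


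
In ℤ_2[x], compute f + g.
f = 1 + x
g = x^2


Add coefficients mod 2:
x^0: 1 + 0 = 1 (mod 2)
x^1: 1 + 0 = 1 (mod 2)
x^2: 0 + 1 = 1 (mod 2)
Result: 1 + x + x^2

f + g = 1 + x + x^2


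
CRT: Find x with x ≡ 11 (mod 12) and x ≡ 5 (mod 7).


m₁ = 12, m₂ = 7, gcd = 1, so CRT applies. M = m₁·m₂ = 84
Let M₁ = M/m₁ = 7, M₂ = M/m₂ = 12
Find y₁ ≡ M₁⁻¹ (mod m₁): 7⁻¹ ≡ 7 (mod 12)
Find y₂ ≡ M₂⁻¹ (mod m₂): 12⁻¹ ≡ 3 (mod 7)
x = a₁·M₁·y₁ + a₂·M₂·y₂ = 11·7·7 + 5·12·3 = 719
Reduce mod 84: x ≡ 47
Check: 47 mod 12 = 11 ✓, 47 mod 7 = 5 ✓

x ≡ 47 (mod 84)


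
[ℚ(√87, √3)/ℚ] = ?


[ℚ(√87,√3):ℚ] = [ℚ(√87,√3):ℚ(√87)]·[ℚ(√87):ℚ] = 2·2 = 4

[ℚ(√87, √3)/ℚ] = 4


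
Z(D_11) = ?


Z(G) = {g ∈ G | gx = xg for all x ∈ G}
For odd n, Z(D_n) = {e}: no nontrivial rotation commutes with all reflections

Z(D_11) = {e}


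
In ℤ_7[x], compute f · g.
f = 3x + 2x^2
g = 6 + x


Expand and collect like terms; reduce coefficients mod 7:
x^0: 0·6 = 0 ≡ 0 (mod 7)
x^1: 0·1 + 3·6 = 18 ≡ 4 (mod 7)
x^2: 3·1 + 2·6 = 15 ≡ 1 (mod 7)
x^3: 2·1 = 2 ≡ 2 (mod 7)
Result: 4x + x^2 + 2x^3

f · g = 4x + x^2 + 2x^3


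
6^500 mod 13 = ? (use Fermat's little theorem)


Fermat's little theorem: if p is prime and gcd(a,p)=1, then a^(p-1) ≡ 1 (mod p)
p = 13 is prime, gcd(6,13) = 1
Reduce exponent: 500 mod 12 = 8
So 6^500 ≡ 6^8 (mod 13)
6^8 mod 13 = 3

6^500 ≡ 3 (mod 13)


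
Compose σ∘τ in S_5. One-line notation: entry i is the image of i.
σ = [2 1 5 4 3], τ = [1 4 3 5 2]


σ∘τ: apply τ first, then σ
1 →τ 1 →σ 2
2 →τ 4 →σ 4
3 →τ 3 →σ 5
4 →τ 5 →σ 3
5 →τ 2 →σ 1

σ∘τ = [2 4 5 3 1]


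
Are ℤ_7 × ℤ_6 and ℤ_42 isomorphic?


Comparing ℤ_7 × ℤ_6 and ℤ_42:
gcd(7,6) = 1, so ℤ_7 × ℤ_6 ≅ ℤ_42 (CRT)

Yes, ℤ_7 × ℤ_6 ≅ ℤ_42


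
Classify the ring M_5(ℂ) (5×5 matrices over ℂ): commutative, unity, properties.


Matrix multiplication is non-commutative for n ≥ 2; the identity matrix I is the unity; singular matrices give zero divisors, so not an integral domain
Commutative: No
Integral domain: No
Has unity: Yes

M_5(ℂ) (5×5 matrices over ℂ): Commutative=No, Unity=Yes


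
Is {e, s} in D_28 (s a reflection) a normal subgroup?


H = {e, s} in D_28 (s a reflection)
r·s·r⁻¹ = sr⁻² ≠ s for n ≥ 3, so {e, s} is not closed under conjugation

No, not a normal subgroup


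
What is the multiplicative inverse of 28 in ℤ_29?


Use the extended Euclidean algorithm to write 1 = 28·s + 29·t; then s mod 29 is the inverse.
Euclidean algorithm:
  28 = 0·29 + 28
  29 = 1·28 + 1
  28 = 28·1 + 0
gcd(28,29) = 1
Back-substitution gives: 28·(-1) + 29·(1) = 1
So 28⁻¹ ≡ -1 ≡ 28 (mod 29)
Check: 28 × 28 = 784 ≡ 1 (mod 29) ✓

28⁻¹ ≡ 28 (mod 29)


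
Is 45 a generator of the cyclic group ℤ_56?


g generates ℤ_n iff gcd(g, n) = 1
gcd(45, 56) = 1
Since gcd = 1, 45 is a generator.

Yes, 45 generates ℤ_56


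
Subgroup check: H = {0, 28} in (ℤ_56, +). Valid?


Subgroup test for H = {0, 28} in (ℤ_56, +):
(1) 0 ∈ H? Yes
(2) Closure: for all a,b ∈ H, (a+b) mod 56 ∈ H? Yes
(3) Inverses: for all a ∈ H, -a mod 56 ∈ H? Yes

Yes, H is a subgroup of ℤ_56


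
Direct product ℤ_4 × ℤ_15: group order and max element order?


|ℤ_4 × ℤ_15| = 4 × 15 = 60
Max element order = lcm(4,15) = 60
Cyclic? Yes (gcd=1)

|ℤ_4×ℤ_15| = 60, max element order = 60


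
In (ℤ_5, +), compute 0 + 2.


Operation: addition mod 5
0 + 2 = (a + b) mod 5 with a = 0, b = 2

0 + 2 = 2


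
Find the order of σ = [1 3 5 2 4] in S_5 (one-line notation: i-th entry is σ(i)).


Cycle decomposition: (2 3 5 4)
Cycle lengths: 4
Order = lcm(4) = 4

ord(σ) = 4


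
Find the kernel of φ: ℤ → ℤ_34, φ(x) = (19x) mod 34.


Kernel = preimage of identity
ker(φ) = {x ∈ ℤ : 19x ≡ 0 (mod 34)}. gcd(19,34) = 1, so 19x ≡ 0 (mod 34) ⟺ x ≡ 0 (mod 34/1 = 34). Hence ker(φ) = 34ℤ

ker(φ) = 34ℤ


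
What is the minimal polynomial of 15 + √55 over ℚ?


Let α = 15 + √55. Then α - 15 = √55, so (α - 15)² = 55, giving α² - 30α + 170 = 0. Degree 2 and α ∉ ℚ, so this is the minimal polynomial.

Minimal polynomial: x² - 30x + 170


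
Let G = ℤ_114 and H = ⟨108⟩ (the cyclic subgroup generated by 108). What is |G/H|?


|⟨108⟩| = n / gcd(108, 114) = 114 / 6 = 19
H is normal (ℤ_114 is abelian).
|G/H| = |G| / |H| = 114 / 19 = 6

|G/H| = 6


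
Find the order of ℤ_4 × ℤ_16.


|A × B| = |A| · |B|
|ℤ_4 × ℤ_16| = 4 × 16 = 64

|ℤ_4 × ℤ_16| = 64


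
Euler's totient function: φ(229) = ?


Factor n: 229 = 229
φ(n) = n · ∏(1 - 1/p) over distinct primes p | n
φ(229) = 229 · (1 - 1/229) = 228

φ(229) = 228


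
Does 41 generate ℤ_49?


g generates ℤ_n iff gcd(g, n) = 1
gcd(41, 49) = 1
Since gcd = 1, 41 is a generator.

Yes, 41 generates ℤ_49


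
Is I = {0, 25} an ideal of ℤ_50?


Check ideal conditions for I = {0, 25} in ℤ_50:
(1) I is an additive subgroup? Yes
(2) For r ∈ ℤ_50 and a ∈ I: r·a ∈ I? Yes

Yes, I is an ideal of ℤ_50


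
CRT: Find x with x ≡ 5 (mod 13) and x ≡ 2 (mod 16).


m₁ = 13, m₂ = 16, gcd = 1, so CRT applies. M = m₁·m₂ = 208
Let M₁ = M/m₁ = 16, M₂ = M/m₂ = 13
Find y₁ ≡ M₁⁻¹ (mod m₁): 16⁻¹ ≡ 9 (mod 13)
Find y₂ ≡ M₂⁻¹ (mod m₂): 13⁻¹ ≡ 5 (mod 16)
x = a₁·M₁·y₁ + a₂·M₂·y₂ = 5·16·9 + 2·13·5 = 850
Reduce mod 208: x ≡ 18
Check: 18 mod 13 = 5 ✓, 18 mod 16 = 2 ✓

x ≡ 18 (mod 208)


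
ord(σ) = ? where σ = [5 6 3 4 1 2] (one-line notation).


Cycle decomposition: (1 5) (2 6)
Cycle lengths: 2, 2
Order = lcm(2, 2) = 2

ord(σ) = 2


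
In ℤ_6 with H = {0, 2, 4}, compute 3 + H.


3 + H = {3 + h (mod 6) : h ∈ H}
3+0=3, 3+2=5, 3+4=1
3 + H = {1, 3, 5} = 1 + H

3 + H = {1, 3, 5}


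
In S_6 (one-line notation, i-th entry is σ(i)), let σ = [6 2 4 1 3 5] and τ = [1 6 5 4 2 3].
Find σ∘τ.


σ∘τ: apply τ first, then σ
1 →τ 1 →σ 6
2 →τ 6 →σ 5
3 →τ 5 →σ 3
4 →τ 4 →σ 1
5 →τ 2 →σ 2
6 →τ 3 →σ 4

σ∘τ = [6 5 3 1 2 4]


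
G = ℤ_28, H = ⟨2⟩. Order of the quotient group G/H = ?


|⟨2⟩| = n / gcd(2, 28) = 28 / 2 = 14
H is normal (ℤ_28 is abelian).
|G/H| = |G| / |H| = 28 / 14 = 2

|G/H| = 2


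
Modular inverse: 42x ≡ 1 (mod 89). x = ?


Use the extended Euclidean algorithm to write 1 = 42·s + 89·t; then s mod 89 is the inverse.
Euclidean algorithm:
  42 = 0·89 + 42
  89 = 2·42 + 5
  42 = 8·5 + 2
  5 = 2·2 + 1
  2 = 2·1 + 0
gcd(42,89) = 1
Back-substitution gives: 42·(-36) + 89·(17) = 1
So 42⁻¹ ≡ -36 ≡ 53 (mod 89)
Check: 42 × 53 = 2226 ≡ 1 (mod 89) ✓

42⁻¹ ≡ 53 (mod 89)


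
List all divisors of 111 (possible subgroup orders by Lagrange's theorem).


Lagrange's theorem: |H| divides |G|
|G| = 111
Divisors of 111: 1, 3, 37, 111

Possible subgroup orders: {1, 3, 37, 111}


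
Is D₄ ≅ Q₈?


Comparing D₄ and Q₈:
D₄ has 5 elements of order 2; Q₈ has only 1

No, D₄ ≇ Q₈


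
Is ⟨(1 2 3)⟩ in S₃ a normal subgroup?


H = ⟨(1 2 3)⟩ in S₃
⟨(1 2 3)⟩ has order 3 and index 2 in S₃; index-2 subgroups are normal

Yes, normal subgroup


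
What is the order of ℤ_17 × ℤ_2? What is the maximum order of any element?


|ℤ_17 × ℤ_2| = 17 × 2 = 34
Max element order = lcm(17,2) = 34
Cyclic? Yes (gcd=1)

|ℤ_17×ℤ_2| = 34, max element order = 34


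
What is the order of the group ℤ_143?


ℤ_n has n elements.

|ℤ_143| = 143


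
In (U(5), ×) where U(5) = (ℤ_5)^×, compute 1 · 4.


Operation: multiplication mod 5
1 · 4 = (a × b) mod 5 with a = 1, b = 4

1 · 4 = 4


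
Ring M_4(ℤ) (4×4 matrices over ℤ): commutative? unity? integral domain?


Matrix multiplication is non-commutative for n ≥ 2; the identity matrix I is the unity; singular matrices give zero divisors, so not an integral domain
Commutative: No
Integral domain: No
Has unity: Yes

M_4(ℤ) (4×4 matrices over ℤ): Commutative=No, Unity=Yes


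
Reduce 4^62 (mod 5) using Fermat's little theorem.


Fermat's little theorem: if p is prime and gcd(a,p)=1, then a^(p-1) ≡ 1 (mod p)
p = 5 is prime, gcd(4,5) = 1
Reduce exponent: 62 mod 4 = 2
So 4^62 ≡ 4^2 (mod 5)
4^2 mod 5 = 1

4^62 ≡ 1 (mod 5)


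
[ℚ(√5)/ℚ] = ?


√5 has minimal polynomial x² - 5 (irreducible over ℚ since 5 is squarefree)

[ℚ(√5)/ℚ] = 2


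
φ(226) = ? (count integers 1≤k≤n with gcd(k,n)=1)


Factor n: 226 = 2 × 113
φ(n) = n · ∏(1 - 1/p) over distinct primes p | n
φ(226) = 226 · (1 - 1/2) · (1 - 1/113) = 112

φ(226) = 112


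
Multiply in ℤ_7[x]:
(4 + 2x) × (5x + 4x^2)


Expand and collect like terms; reduce coefficients mod 7:
x^0: 4·0 = 0 ≡ 0 (mod 7)
x^1: 4·5 + 2·0 = 20 ≡ 6 (mod 7)
x^2: 4·4 + 2·5 = 26 ≡ 5 (mod 7)
x^3: 2·4 = 8 ≡ 1 (mod 7)
Result: 6x + 5x^2 + x^3

f · g = 6x + 5x^2 + x^3


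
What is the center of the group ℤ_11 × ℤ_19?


Z(G) = {g ∈ G | gx = xg for all x ∈ G}
Direct product of abelian groups is abelian, so Z(G) = G

Z(ℤ_11 × ℤ_19) = ℤ_11 × ℤ_19


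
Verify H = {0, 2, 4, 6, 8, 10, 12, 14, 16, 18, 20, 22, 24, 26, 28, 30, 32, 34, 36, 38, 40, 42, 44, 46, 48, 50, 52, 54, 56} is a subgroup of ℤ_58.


Subgroup test for H = {0, 2, 4, 6, 8, 10, 12, 14, 16, 18, 20, 22, 24, 26, 28, 30, 32, 34, 36, 38, 40, 42, 44, 46, 48, 50, 52, 54, 56} in (ℤ_58, +):
(1) 0 ∈ H? Yes
(2) Closure: for all a,b ∈ H, (a+b) mod 58 ∈ H? Yes
(3) Inverses: for all a ∈ H, -a mod 58 ∈ H? Yes

Yes, H is a subgroup of ℤ_58


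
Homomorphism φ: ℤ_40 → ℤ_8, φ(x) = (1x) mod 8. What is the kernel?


Kernel = preimage of identity
ker(φ) = {x ∈ ℤ_40 : 1x ≡ 0 (mod 8)}. Since 8 | 40, φ is well-defined. The kernel is the cyclic subgroup ⟨8⟩ of ℤ_40 (order 5), i.e. {0, 8, 16, 24, 32}

ker(φ) = {0, 8, 16, 24, 32}


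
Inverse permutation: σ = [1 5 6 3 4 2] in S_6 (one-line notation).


To find σ⁻¹, swap domain and range:
σ(1) = 1 → σ⁻¹(1) = 1
σ(2) = 5 → σ⁻¹(5) = 2
σ(3) = 6 → σ⁻¹(6) = 3
σ(4) = 3 → σ⁻¹(3) = 4
σ(5) = 4 → σ⁻¹(4) = 5
σ(6) = 2 → σ⁻¹(2) = 6

σ⁻¹ = [1 6 4 5 2 3]


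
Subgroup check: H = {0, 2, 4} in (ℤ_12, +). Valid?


Subgroup test for H = {0, 2, 4} in (ℤ_12, +):
(1) 0 ∈ H? Yes
(2) Closure: for all a,b ∈ H, (a+b) mod 12 ∈ H? No  [counterexample: 2 + 4 = 6 ∉ H]
(3) Inverses: for all a ∈ H, -a mod 12 ∈ H? No

No, H is not a subgroup of ℤ_12


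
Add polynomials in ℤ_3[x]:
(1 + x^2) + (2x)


Add coefficients mod 3:
x^0: 1 + 0 = 1 (mod 3)
x^1: 0 + 2 = 2 (mod 3)
x^2: 1 + 0 = 1 (mod 3)
Result: 1 + 2x + x^2

f + g = 1 + 2x + x^2


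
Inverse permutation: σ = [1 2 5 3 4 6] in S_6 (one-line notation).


To find σ⁻¹, swap domain and range:
σ(1) = 1 → σ⁻¹(1) = 1
σ(2) = 2 → σ⁻¹(2) = 2
σ(3) = 5 → σ⁻¹(5) = 3
σ(4) = 3 → σ⁻¹(3) = 4
σ(5) = 4 → σ⁻¹(4) = 5
σ(6) = 6 → σ⁻¹(6) = 6

σ⁻¹ = [1 2 4 5 3 6]


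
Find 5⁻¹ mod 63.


Use the extended Euclidean algorithm to write 1 = 5·s + 63·t; then s mod 63 is the inverse.
Euclidean algorithm:
  5 = 0·63 + 5
  63 = 12·5 + 3
  5 = 1·3 + 2
  3 = 1·2 + 1
  2 = 2·1 + 0
gcd(5,63) = 1
Back-substitution gives: 5·(-25) + 63·(2) = 1
So 5⁻¹ ≡ -25 ≡ 38 (mod 63)
Check: 5 × 38 = 190 ≡ 1 (mod 63) ✓

5⁻¹ ≡ 38 (mod 63)


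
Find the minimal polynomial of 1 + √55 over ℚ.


Let α = 1 + √55. Then α - 1 = √55, so (α - 1)² = 55, giving α² - 2α - 54 = 0. Degree 2 and α ∉ ℚ, so this is the minimal polynomial.

Minimal polynomial: x² - 2x - 54


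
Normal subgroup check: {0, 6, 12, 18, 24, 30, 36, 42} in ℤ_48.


H = {0, 6, 12, 18, 24, 30, 36, 42} in ℤ_48
ℤ_48 is abelian; every subgroup of an abelian group is normal

Yes, normal subgroup


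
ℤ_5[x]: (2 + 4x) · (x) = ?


Expand and collect like terms; reduce coefficients mod 5:
x^0: 2·0 = 0 ≡ 0 (mod 5)
x^1: 2·1 + 4·0 = 2 ≡ 2 (mod 5)
x^2: 4·1 = 4 ≡ 4 (mod 5)
Result: 2x + 4x^2

f · g = 2x + 4x^2


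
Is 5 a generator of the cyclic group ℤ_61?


g generates ℤ_n iff gcd(g, n) = 1
gcd(5, 61) = 1
Since gcd = 1, 5 is a generator.

Yes, 5 generates ℤ_61


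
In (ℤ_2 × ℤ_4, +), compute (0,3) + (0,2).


Operation: componentwise addition mod (2, 4)
(0,3) + (0,2) = ((a₁+b₁) mod 2, (a₂+b₂) mod 4) with a = (0,3), b = (0,2)

(0,3) + (0,2) = (0,1)


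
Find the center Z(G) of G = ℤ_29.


Z(G) = {g ∈ G | gx = xg for all x ∈ G}
ℤ_29 is abelian, so Z(G) = G

Z(ℤ_29) = ℤ_29


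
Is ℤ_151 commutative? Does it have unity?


ℤ_151 is a commutative ring with unity 1; 151 is prime, so ℤ_151 is a field (hence an integral domain)
Commutative: Yes
Integral domain: Yes
Has unity: Yes

ℤ_151: Commutative=Yes, Unity=Yes


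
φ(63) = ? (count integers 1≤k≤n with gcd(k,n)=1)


Factor n: 63 = 3^2 × 7
φ(n) = n · ∏(1 - 1/p) over distinct primes p | n
φ(63) = 63 · (1 - 1/3) · (1 - 1/7) = 36

φ(63) = 36


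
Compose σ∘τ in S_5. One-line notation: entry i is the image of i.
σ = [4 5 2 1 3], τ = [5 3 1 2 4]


σ∘τ: apply τ first, then σ
1 →τ 5 →σ 3
2 →τ 3 →σ 2
3 →τ 1 →σ 4
4 →τ 2 →σ 5
5 →τ 4 →σ 1

σ∘τ = [3 2 4 5 1]


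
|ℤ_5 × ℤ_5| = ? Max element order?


|ℤ_5 × ℤ_5| = 5 × 5 = 25
Max element order = lcm(5,5) = 5
Cyclic? No (gcd=5)

|ℤ_5×ℤ_5| = 25, max element order = 5


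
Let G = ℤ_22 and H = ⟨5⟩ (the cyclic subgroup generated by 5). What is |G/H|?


|⟨5⟩| = n / gcd(5, 22) = 22 / 1 = 22
H is normal (ℤ_22 is abelian).
|G/H| = |G| / |H| = 22 / 22 = 1

|G/H| = 1


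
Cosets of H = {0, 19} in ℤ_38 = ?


H = {0, 19}, |H| = 2
Number of cosets = |G|/|H| = 38/2 = 19
0 + H = {0, 19}
1 + H = {1, 20}
2 + H = {2, 21}
3 + H = {3, 22}
4 + H = {4, 23}
5 + H = {5, 24}
6 + H = {6, 25}
7 + H = {7, 26}
8 + H = {8, 27}
9 + H = {9, 28}
10 + H = {10, 29}
11 + H = {11, 30}
12 + H = {12, 31}
13 + H = {13, 32}
14 + H = {14, 33}
15 + H = {15, 34}
16 + H = {16, 35}
17 + H = {17, 36}
18 + H = {18, 37}

Cosets: 0+H={0,19}; 1+H={1,20}; 2+H={2,21}; 3+H={3,22}; 4+H={4,23}; 5+H={5,24}; 6+H={6,25}; 7+H={7,26}; 8+H={8,27}; 9+H={9,28}; 10+H={10,29}; 11+H={11,30}; 12+H={12,31}; 13+H={13,32}; 14+H={14,33}; 15+H={15,34}; 16+H={16,35}; 17+H={17,36}; 18+H={18,37}


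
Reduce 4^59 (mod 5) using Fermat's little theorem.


Fermat's little theorem: if p is prime and gcd(a,p)=1, then a^(p-1) ≡ 1 (mod p)
p = 5 is prime, gcd(4,5) = 1
Reduce exponent: 59 mod 4 = 3
So 4^59 ≡ 4^3 (mod 5)
4^3 mod 5 = 4

4^59 ≡ 4 (mod 5)


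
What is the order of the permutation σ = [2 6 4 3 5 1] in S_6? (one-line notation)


Cycle decomposition: (1 2 6) (3 4)
Cycle lengths: 3, 2
Order = lcm(3, 2) = 6

ord(σ) = 6


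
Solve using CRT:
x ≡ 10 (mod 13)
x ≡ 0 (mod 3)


m₁ = 13, m₂ = 3, gcd = 1, so CRT applies. M = m₁·m₂ = 39
Let M₁ = M/m₁ = 3, M₂ = M/m₂ = 13
Find y₁ ≡ M₁⁻¹ (mod m₁): 3⁻¹ ≡ 9 (mod 13)
Find y₂ ≡ M₂⁻¹ (mod m₂): 13⁻¹ ≡ 1 (mod 3)
x = a₁·M₁·y₁ + a₂·M₂·y₂ = 10·3·9 + 0·13·1 = 270
Reduce mod 39: x ≡ 36
Check: 36 mod 13 = 10 ✓, 36 mod 3 = 0 ✓

x ≡ 36 (mod 39)


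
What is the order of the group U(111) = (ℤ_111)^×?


U(n) is the group of units mod n; |U(n)| = φ(n)
|U(111)| = φ(111) = 72

|U(111) = (ℤ_111)^×| = 72


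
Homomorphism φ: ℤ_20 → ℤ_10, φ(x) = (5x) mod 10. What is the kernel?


Kernel = preimage of identity
ker(φ) = {x ∈ ℤ_20 : 5x ≡ 0 (mod 10)}. Since 10 | 20, φ is well-defined. The kernel is the cyclic subgroup ⟨2⟩ of ℤ_20 (order 10), i.e. {0, 2, 4, 6, 8, 10, 12, 14, 16, 18}

ker(φ) = {0, 2, 4, 6, 8, 10, 12, 14, 16, 18}


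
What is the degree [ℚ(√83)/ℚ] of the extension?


√83 has minimal polynomial x² - 83 (irreducible over ℚ since 83 is squarefree)

[ℚ(√83)/ℚ] = 2


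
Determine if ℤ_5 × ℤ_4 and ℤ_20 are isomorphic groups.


Comparing ℤ_5 × ℤ_4 and ℤ_20:
gcd(5,4) = 1, so ℤ_5 × ℤ_4 ≅ ℤ_20 (CRT)

Yes, ℤ_5 × ℤ_4 ≅ ℤ_20


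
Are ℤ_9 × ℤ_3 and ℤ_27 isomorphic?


Comparing ℤ_9 × ℤ_3 and ℤ_27:
gcd(9,3) = 3 ≠ 1. Max element order in ℤ_9×ℤ_3 is lcm(9,3) = 9 < 27, so it has no element of order 27

No, ℤ_9 × ℤ_3 ≇ ℤ_27
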